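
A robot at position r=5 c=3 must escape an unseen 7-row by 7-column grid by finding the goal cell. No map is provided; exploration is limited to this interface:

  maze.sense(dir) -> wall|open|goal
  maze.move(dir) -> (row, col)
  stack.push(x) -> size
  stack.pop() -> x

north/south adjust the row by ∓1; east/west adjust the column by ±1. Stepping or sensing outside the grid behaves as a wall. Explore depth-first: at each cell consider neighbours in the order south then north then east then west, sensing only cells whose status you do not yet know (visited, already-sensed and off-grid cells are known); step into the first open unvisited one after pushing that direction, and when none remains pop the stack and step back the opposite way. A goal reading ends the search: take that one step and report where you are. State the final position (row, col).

→ sense(south)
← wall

→ sense(north)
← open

→ push(north)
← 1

→ move(north)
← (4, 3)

→ sense(north)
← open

→ push(north)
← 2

→ move(north)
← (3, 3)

→ sense(north)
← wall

→ sense(east)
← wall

→ sense(west)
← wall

→ pop()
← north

→ move(south)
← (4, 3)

→ sense(east)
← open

→ push(east)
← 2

→ move(east)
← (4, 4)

→ sense(south)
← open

→ push(south)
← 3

→ move(south)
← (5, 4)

→ sense(south)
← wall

→ sense(east)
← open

→ push(east)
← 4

→ move(east)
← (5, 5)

→ sense(south)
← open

→ push(south)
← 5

→ move(south)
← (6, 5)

→ sense(east)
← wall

→ pop()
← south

→ move(north)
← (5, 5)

→ sense(north)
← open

→ push(north)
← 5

→ move(north)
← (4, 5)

→ sense(north)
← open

→ push(north)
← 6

→ move(north)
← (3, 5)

→ sense(north)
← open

→ push(north)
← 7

→ move(north)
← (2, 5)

→ sense(north)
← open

→ push(north)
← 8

→ move(north)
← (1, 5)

→ sense(north)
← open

→ push(north)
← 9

→ move(north)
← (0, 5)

→ sense(east)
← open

→ push(east)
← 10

→ move(east)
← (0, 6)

→ sense(south)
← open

→ push(south)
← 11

→ move(south)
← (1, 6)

→ sense(south)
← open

→ push(south)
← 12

→ move(south)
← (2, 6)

→ sense(south)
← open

→ push(south)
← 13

→ move(south)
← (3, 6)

→ sense(south)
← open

→ push(south)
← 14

→ move(south)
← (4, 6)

→ sense(south)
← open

→ push(south)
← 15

→ move(south)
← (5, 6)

→ pop()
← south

→ move(north)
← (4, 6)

→ pop()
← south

→ move(north)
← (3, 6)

→ pop()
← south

→ move(north)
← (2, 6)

→ pop()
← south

→ move(north)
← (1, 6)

→ pop()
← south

→ move(north)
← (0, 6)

→ pop()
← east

→ move(west)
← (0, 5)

→ sense(west)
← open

→ push(west)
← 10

→ move(west)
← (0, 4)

→ sense(south)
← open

→ push(south)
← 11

→ move(south)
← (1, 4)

→ sense(south)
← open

→ push(south)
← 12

→ move(south)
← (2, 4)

→ pop()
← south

→ move(north)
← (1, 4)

→ sense(west)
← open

→ push(west)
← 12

→ move(west)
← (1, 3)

→ sense(north)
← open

→ push(north)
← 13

→ move(north)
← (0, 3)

→ sense(west)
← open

→ push(west)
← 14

→ move(west)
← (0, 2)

→ sense(south)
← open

→ push(south)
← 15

→ move(south)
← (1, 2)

→ sense(south)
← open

→ push(south)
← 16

→ move(south)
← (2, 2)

→ sense(west)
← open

→ push(west)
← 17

→ move(west)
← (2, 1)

→ sense(south)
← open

→ push(south)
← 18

→ move(south)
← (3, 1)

→ sense(south)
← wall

→ sense(west)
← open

→ push(west)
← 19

→ move(west)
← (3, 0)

→ sense(south)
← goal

→ move(south)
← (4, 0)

Answer: (4, 0)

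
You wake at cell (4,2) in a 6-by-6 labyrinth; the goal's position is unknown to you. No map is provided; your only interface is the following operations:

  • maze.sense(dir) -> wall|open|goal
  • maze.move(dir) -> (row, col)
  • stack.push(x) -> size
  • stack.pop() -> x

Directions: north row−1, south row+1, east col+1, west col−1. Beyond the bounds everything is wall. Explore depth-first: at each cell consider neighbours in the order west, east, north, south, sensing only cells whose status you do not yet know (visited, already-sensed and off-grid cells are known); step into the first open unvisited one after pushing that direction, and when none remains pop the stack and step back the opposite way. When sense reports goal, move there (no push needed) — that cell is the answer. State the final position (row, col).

I invoke maze.sense on dir=west, and observe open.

I run stack.push on x=west, and see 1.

Next I call maze.move on dir=west, yielding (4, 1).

I invoke maze.sense on dir=west, and observe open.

Using stack.push on x=west, : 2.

I call maze.move on dir=west, yielding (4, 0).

Calling maze.sense on dir=north, which returns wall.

I invoke maze.sense on dir=south, yielding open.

I invoke stack.push on x=south, and see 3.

Next I call maze.move on dir=south, and observe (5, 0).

Invoking maze.sense on dir=east, and get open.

Using stack.push on x=east, giving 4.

Next I call maze.move on dir=east, which returns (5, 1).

I try maze.sense on dir=east, and see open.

I call stack.push on x=east, giving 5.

Then maze.move on dir=east, giving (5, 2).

Calling maze.sense on dir=east, which returns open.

I call stack.push on x=east, giving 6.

Invoking maze.move on dir=east, : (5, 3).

Invoking maze.sense on dir=east, giving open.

Next I call stack.push on x=east, — result: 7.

I run maze.move on dir=east, : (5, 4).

I use maze.sense on dir=east, giving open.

I run stack.push on x=east, : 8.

I run maze.move on dir=east, — result: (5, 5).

Using maze.sense on dir=north, and observe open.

I call stack.push on x=north, and observe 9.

Now I run maze.move on dir=north, — result: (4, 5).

I call maze.sense on dir=west, → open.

Using stack.push on x=west, — result: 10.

Now I run maze.move on dir=west, giving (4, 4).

I try maze.sense on dir=west, → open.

Then stack.push on x=west, : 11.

Invoking maze.move on dir=west, — result: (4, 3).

Invoking maze.sense on dir=north, and get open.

I try stack.push on x=north, which returns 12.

Calling maze.move on dir=north, which returns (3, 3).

Next I call maze.sense on dir=west, and observe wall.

Then maze.sense on dir=east, yielding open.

I use stack.push on x=east, yielding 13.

I use maze.move on dir=east, and get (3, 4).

Next I call maze.sense on dir=east, giving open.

I invoke stack.push on x=east, yielding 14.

Next I call maze.move on dir=east, yielding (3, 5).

Using maze.sense on dir=north, giving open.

Using stack.push on x=north, yielding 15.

Invoking maze.move on dir=north, giving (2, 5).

I call maze.sense on dir=west, yielding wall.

I call maze.sense on dir=north, → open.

Next I call stack.push on x=north, giving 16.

I try maze.move on dir=north, → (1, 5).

Next I call maze.sense on dir=west, yielding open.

I call stack.push on x=west, and observe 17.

Next I call maze.move on dir=west, yielding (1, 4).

I invoke maze.sense on dir=west, which returns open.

I use stack.push on x=west, and observe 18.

I call maze.move on dir=west, : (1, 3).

Now I run maze.sense on dir=west, → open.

I try stack.push on x=west, and observe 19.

I use maze.move on dir=west, which returns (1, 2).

I run maze.sense on dir=west, which returns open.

I run stack.push on x=west, yielding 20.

I run maze.move on dir=west, and observe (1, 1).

I invoke maze.sense on dir=west, and observe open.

I run stack.push on x=west, and get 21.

I try maze.move on dir=west, : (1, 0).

I run maze.sense on dir=north, and observe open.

I try stack.push on x=north, — result: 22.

I call maze.move on dir=north, and get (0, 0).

I run maze.sense on dir=east, : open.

Using stack.push on x=east, giving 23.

I try maze.move on dir=east, which returns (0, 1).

Now I run maze.sense on dir=east, : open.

Invoking stack.push on x=east, and see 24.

Next I call maze.move on dir=east, and see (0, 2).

I run maze.sense on dir=east, — result: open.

I run stack.push on x=east, yielding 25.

Next I call maze.move on dir=east, → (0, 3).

Next I call maze.sense on dir=east, : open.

I run stack.push on x=east, and see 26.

Using maze.move on dir=east, — result: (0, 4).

I call maze.sense on dir=east, which returns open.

I try stack.push on x=east, and get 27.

I call maze.move on dir=east, : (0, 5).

I invoke stack.pop, : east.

Calling maze.move on dir=west, and see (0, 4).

I call stack.pop, and see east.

Next I call maze.move on dir=west, giving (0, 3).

Then stack.pop, giving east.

Next I call maze.move on dir=west, and see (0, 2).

I use stack.pop(), which returns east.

I run maze.move on dir=west, and see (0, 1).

Calling stack.pop(), giving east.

I invoke maze.move on dir=west, — result: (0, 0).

Calling stack.pop(), : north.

I use maze.move on dir=south, yielding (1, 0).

I call maze.sense on dir=south, which returns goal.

Then maze.move on dir=south, and see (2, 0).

Answer: (2, 0)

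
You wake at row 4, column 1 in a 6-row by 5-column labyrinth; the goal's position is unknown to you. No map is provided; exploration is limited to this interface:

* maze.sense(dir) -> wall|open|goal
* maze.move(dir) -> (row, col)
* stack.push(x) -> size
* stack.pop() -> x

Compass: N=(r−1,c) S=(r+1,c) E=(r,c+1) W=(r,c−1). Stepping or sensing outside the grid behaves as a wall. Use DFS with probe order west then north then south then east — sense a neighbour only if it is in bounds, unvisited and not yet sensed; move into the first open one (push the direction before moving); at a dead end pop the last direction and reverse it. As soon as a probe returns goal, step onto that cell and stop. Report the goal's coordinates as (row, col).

→ maze.sense(west)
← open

→ stack.push(west)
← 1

→ maze.move(west)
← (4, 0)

→ maze.sense(north)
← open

→ stack.push(north)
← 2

→ maze.move(north)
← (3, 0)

→ maze.sense(north)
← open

→ stack.push(north)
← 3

→ maze.move(north)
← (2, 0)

→ maze.sense(north)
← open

→ stack.push(north)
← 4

→ maze.move(north)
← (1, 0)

→ maze.sense(north)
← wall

→ maze.sense(east)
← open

→ stack.push(east)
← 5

→ maze.move(east)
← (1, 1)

→ maze.sense(north)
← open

→ stack.push(north)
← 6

→ maze.move(north)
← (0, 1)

→ maze.sense(east)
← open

→ stack.push(east)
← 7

→ maze.move(east)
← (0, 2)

→ maze.sense(south)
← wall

→ maze.sense(east)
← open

→ stack.push(east)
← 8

→ maze.move(east)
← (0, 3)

→ maze.sense(south)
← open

→ stack.push(south)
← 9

→ maze.move(south)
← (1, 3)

→ maze.sense(south)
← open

→ stack.push(south)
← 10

→ maze.move(south)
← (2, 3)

→ maze.sense(west)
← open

→ stack.push(west)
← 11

→ maze.move(west)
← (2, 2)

→ maze.sense(west)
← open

→ stack.push(west)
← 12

→ maze.move(west)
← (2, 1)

→ maze.sense(south)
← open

→ stack.push(south)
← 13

→ maze.move(south)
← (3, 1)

→ maze.sense(east)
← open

→ stack.push(east)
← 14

→ maze.move(east)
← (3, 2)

→ maze.sense(south)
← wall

→ maze.sense(east)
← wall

→ stack.pop()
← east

→ maze.move(west)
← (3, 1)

→ stack.pop()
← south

→ maze.move(north)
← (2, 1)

→ stack.pop()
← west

→ maze.move(east)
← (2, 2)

→ stack.pop()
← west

→ maze.move(east)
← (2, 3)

→ maze.sense(east)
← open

→ stack.push(east)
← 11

→ maze.move(east)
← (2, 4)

→ maze.sense(north)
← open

→ stack.push(north)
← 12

→ maze.move(north)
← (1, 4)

→ maze.sense(north)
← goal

→ maze.move(north)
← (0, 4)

Answer: (0, 4)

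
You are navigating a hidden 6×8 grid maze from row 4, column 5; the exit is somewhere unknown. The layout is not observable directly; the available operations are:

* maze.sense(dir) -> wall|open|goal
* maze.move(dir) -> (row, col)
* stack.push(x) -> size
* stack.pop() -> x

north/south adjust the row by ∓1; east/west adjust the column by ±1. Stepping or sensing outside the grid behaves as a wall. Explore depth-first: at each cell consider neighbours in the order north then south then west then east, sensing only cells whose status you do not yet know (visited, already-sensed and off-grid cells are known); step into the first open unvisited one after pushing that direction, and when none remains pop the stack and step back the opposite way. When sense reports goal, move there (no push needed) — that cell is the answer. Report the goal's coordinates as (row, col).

Next I call sense(dir='north'), — result: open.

I run push(x='north'), and see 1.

Using move(dir='north'), — result: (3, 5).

I use sense(dir='north'), giving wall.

Calling sense(dir='west'), and get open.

I call push(x='west'), — result: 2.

Invoking move(dir='west'), which returns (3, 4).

I run sense(dir='north'), yielding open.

Using push(x='north'), : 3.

Next I call move(dir='north'), giving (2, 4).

Then sense(dir='north'), giving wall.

Invoking sense(dir='west'), which returns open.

I invoke push(x='west'), and observe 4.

I use move(dir='west'), — result: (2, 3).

Then sense(dir='north'), yielding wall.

I use sense(dir='south'), giving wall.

Calling sense(dir='west'), yielding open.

I run push(x='west'), and see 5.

I run move(dir='west'), and see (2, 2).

I invoke sense(dir='north'), — result: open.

I run push(x='north'), → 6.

I invoke move(dir='north'), yielding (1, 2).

Calling sense(dir='north'), giving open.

Now I run push(x='north'), which returns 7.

I call move(dir='north'), which returns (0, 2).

Invoking sense(dir='west'), — result: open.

I run push(x='west'), and get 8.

Next I call move(dir='west'), giving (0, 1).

I run sense(dir='south'), and get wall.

Invoking sense(dir='west'), and get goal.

Then move(dir='west'), and see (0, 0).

Answer: (0, 0)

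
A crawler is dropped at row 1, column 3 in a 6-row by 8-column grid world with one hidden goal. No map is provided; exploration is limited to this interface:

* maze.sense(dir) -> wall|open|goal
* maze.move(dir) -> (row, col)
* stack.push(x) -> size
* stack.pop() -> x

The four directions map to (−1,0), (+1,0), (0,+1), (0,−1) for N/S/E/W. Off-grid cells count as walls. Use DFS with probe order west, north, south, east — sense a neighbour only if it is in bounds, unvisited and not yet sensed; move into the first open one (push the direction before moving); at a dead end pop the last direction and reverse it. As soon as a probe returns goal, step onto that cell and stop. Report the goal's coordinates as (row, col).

[in] maze.sense dir='west'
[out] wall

[in] maze.sense dir='north'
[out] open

[in] stack.push x='north'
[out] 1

[in] maze.move dir='north'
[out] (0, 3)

[in] maze.sense dir='west'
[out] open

[in] stack.push x='west'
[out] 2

[in] maze.move dir='west'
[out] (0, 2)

[in] maze.sense dir='west'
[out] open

[in] stack.push x='west'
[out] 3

[in] maze.move dir='west'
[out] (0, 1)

[in] maze.sense dir='west'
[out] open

[in] stack.push x='west'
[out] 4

[in] maze.move dir='west'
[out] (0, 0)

[in] maze.sense dir='south'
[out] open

[in] stack.push x='south'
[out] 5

[in] maze.move dir='south'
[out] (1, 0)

[in] maze.sense dir='south'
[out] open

[in] stack.push x='south'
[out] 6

[in] maze.move dir='south'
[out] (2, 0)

[in] maze.sense dir='south'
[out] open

[in] stack.push x='south'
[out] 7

[in] maze.move dir='south'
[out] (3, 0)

[in] maze.sense dir='south'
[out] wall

[in] maze.sense dir='east'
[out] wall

[in] stack.pop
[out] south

[in] maze.move dir='north'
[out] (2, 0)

[in] maze.sense dir='east'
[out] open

[in] stack.push x='east'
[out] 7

[in] maze.move dir='east'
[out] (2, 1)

[in] maze.sense dir='north'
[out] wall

[in] maze.sense dir='east'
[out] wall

[in] stack.pop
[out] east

[in] maze.move dir='west'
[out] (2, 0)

[in] stack.pop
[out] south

[in] maze.move dir='north'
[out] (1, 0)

[in] stack.pop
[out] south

[in] maze.move dir='north'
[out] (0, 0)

[in] stack.pop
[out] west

[in] maze.move dir='east'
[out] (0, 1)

[in] stack.pop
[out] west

[in] maze.move dir='east'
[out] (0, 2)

[in] stack.pop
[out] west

[in] maze.move dir='east'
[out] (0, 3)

[in] maze.sense dir='east'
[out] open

[in] stack.push x='east'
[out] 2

[in] maze.move dir='east'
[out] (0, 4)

[in] maze.sense dir='south'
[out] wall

[in] maze.sense dir='east'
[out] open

[in] stack.push x='east'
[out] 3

[in] maze.move dir='east'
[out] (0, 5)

[in] maze.sense dir='south'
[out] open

[in] stack.push x='south'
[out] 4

[in] maze.move dir='south'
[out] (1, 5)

[in] maze.sense dir='south'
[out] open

[in] stack.push x='south'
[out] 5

[in] maze.move dir='south'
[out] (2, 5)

[in] maze.sense dir='west'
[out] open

[in] stack.push x='west'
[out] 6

[in] maze.move dir='west'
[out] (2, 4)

[in] maze.sense dir='west'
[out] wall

[in] maze.sense dir='south'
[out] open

[in] stack.push x='south'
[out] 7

[in] maze.move dir='south'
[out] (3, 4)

[in] maze.sense dir='west'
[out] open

[in] stack.push x='west'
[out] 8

[in] maze.move dir='west'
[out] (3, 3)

[in] maze.sense dir='west'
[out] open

[in] stack.push x='west'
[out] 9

[in] maze.move dir='west'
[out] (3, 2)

[in] maze.sense dir='south'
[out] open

[in] stack.push x='south'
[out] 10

[in] maze.move dir='south'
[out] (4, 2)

[in] maze.sense dir='west'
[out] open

[in] stack.push x='west'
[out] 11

[in] maze.move dir='west'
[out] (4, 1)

[in] maze.sense dir='south'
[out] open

[in] stack.push x='south'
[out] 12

[in] maze.move dir='south'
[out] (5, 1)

[in] maze.sense dir='west'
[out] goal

[in] maze.move dir='west'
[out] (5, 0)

Answer: (5, 0)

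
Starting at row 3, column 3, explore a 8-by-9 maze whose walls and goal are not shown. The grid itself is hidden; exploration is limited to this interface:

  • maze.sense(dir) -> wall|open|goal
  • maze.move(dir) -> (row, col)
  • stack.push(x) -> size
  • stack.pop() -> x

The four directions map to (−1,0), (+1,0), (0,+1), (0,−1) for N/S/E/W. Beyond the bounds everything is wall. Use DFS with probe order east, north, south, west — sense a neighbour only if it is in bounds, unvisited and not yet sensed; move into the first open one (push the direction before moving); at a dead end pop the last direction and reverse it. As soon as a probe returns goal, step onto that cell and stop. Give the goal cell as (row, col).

Step: maze.sense[dir→east]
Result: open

Step: stack.push[x→east]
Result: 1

Step: maze.move[dir→east]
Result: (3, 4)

Step: maze.sense[dir→east]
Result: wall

Step: maze.sense[dir→north]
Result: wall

Step: maze.sense[dir→south]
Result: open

Step: stack.push[x→south]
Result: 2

Step: maze.move[dir→south]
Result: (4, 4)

Step: maze.sense[dir→east]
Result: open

Step: stack.push[x→east]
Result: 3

Step: maze.move[dir→east]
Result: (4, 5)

Step: maze.sense[dir→east]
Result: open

Step: stack.push[x→east]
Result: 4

Step: maze.move[dir→east]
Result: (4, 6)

Step: maze.sense[dir→east]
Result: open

Step: stack.push[x→east]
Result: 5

Step: maze.move[dir→east]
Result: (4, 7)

Step: maze.sense[dir→east]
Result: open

Step: stack.push[x→east]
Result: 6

Step: maze.move[dir→east]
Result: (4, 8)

Step: maze.sense[dir→north]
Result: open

Step: stack.push[x→north]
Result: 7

Step: maze.move[dir→north]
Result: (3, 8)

Step: maze.sense[dir→north]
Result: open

Step: stack.push[x→north]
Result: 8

Step: maze.move[dir→north]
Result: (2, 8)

Step: maze.sense[dir→north]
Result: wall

Step: maze.sense[dir→west]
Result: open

Step: stack.push[x→west]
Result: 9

Step: maze.move[dir→west]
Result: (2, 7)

Step: maze.sense[dir→north]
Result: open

Step: stack.push[x→north]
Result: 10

Step: maze.move[dir→north]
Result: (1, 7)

Step: maze.sense[dir→north]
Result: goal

Step: maze.move[dir→north]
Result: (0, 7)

Answer: (0, 7)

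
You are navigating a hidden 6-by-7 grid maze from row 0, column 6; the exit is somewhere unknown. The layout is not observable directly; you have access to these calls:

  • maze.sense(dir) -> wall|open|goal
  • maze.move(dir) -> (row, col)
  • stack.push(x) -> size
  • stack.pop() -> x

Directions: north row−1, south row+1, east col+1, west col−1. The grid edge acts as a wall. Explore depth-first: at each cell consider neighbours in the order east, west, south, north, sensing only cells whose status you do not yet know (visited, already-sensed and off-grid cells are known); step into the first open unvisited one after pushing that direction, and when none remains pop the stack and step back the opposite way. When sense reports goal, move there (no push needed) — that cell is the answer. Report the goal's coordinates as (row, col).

! 1. maze.sense(west) => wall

! 2. maze.sense(south) => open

! 3. stack.push(south) => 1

! 4. maze.move(south) => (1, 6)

! 5. maze.sense(west) => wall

! 6. maze.sense(south) => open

! 7. stack.push(south) => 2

! 8. maze.move(south) => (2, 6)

! 9. maze.sense(west) => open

! 10. stack.push(west) => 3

! 11. maze.move(west) => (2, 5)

! 12. maze.sense(west) => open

! 13. stack.push(west) => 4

! 14. maze.move(west) => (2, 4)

! 15. maze.sense(west) => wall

! 16. maze.sense(south) => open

! 17. stack.push(south) => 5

! 18. maze.move(south) => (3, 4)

! 19. maze.sense(east) => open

! 20. stack.push(east) => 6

! 21. maze.move(east) => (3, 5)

! 22. maze.sense(east) => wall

! 23. maze.sense(south) => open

! 24. stack.push(south) => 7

! 25. maze.move(south) => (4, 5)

! 26. maze.sense(east) => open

! 27. stack.push(east) => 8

! 28. maze.move(east) => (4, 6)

! 29. maze.sense(south) => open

! 30. stack.push(south) => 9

! 31. maze.move(south) => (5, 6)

! 32. maze.sense(west) => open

! 33. stack.push(west) => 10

! 34. maze.move(west) => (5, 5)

! 35. maze.sense(west) => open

! 36. stack.push(west) => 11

! 37. maze.move(west) => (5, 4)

! 38. maze.sense(west) => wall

! 39. maze.sense(north) => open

! 40. stack.push(north) => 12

! 41. maze.move(north) => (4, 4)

! 42. maze.sense(west) => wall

! 43. stack.pop() => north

! 44. maze.move(south) => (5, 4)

! 45. stack.pop() => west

! 46. maze.move(east) => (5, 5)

! 47. stack.pop() => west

! 48. maze.move(east) => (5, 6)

! 49. stack.pop() => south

! 50. maze.move(north) => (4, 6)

! 51. stack.pop() => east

! 52. maze.move(west) => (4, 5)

! 53. stack.pop() => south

! 54. maze.move(north) => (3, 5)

! 55. stack.pop() => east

! 56. maze.move(west) => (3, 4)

! 57. maze.sense(west) => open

! 58. stack.push(west) => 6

! 59. maze.move(west) => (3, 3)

! 60. maze.sense(west) => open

! 61. stack.push(west) => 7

! 62. maze.move(west) => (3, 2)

! 63. maze.sense(west) => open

! 64. stack.push(west) => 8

! 65. maze.move(west) => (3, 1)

! 66. maze.sense(west) => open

! 67. stack.push(west) => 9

! 68. maze.move(west) => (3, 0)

! 69. maze.sense(south) => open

! 70. stack.push(south) => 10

! 71. maze.move(south) => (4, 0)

! 72. maze.sense(east) => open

! 73. stack.push(east) => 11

! 74. maze.move(east) => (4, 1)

! 75. maze.sense(east) => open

! 76. stack.push(east) => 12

! 77. maze.move(east) => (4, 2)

! 78. maze.sense(south) => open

! 79. stack.push(south) => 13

! 80. maze.move(south) => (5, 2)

! 81. maze.sense(west) => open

! 82. stack.push(west) => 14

! 83. maze.move(west) => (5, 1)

! 84. maze.sense(west) => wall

! 85. stack.pop() => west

! 86. maze.move(east) => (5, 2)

! 87. stack.pop() => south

! 88. maze.move(north) => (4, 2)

! 89. stack.pop() => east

! 90. maze.move(west) => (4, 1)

! 91. stack.pop() => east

! 92. maze.move(west) => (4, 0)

! 93. stack.pop() => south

! 94. maze.move(north) => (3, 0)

! 95. maze.sense(north) => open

! 96. stack.push(north) => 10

! 97. maze.move(north) => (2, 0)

! 98. maze.sense(east) => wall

! 99. maze.sense(north) => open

! 100. stack.push(north) => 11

! 101. maze.move(north) => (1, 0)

! 102. maze.sense(east) => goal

! 103. maze.move(east) => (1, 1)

Answer: (1, 1)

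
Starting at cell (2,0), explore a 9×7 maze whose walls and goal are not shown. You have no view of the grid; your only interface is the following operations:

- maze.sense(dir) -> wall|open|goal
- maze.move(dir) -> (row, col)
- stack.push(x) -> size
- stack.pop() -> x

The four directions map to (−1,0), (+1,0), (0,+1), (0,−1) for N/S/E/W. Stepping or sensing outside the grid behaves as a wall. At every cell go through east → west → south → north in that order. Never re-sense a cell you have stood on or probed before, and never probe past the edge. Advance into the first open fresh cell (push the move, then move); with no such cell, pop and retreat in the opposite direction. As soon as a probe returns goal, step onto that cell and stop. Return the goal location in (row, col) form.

// 1. maze.sense(east) => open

// 2. stack.push(east) => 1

// 3. maze.move(east) => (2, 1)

// 4. maze.sense(east) => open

// 5. stack.push(east) => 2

// 6. maze.move(east) => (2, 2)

// 7. maze.sense(east) => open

// 8. stack.push(east) => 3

// 9. maze.move(east) => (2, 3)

// 10. maze.sense(east) => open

// 11. stack.push(east) => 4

// 12. maze.move(east) => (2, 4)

// 13. maze.sense(east) => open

// 14. stack.push(east) => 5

// 15. maze.move(east) => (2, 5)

// 16. maze.sense(east) => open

// 17. stack.push(east) => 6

// 18. maze.move(east) => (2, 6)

// 19. maze.sense(south) => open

// 20. stack.push(south) => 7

// 21. maze.move(south) => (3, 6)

// 22. maze.sense(west) => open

// 23. stack.push(west) => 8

// 24. maze.move(west) => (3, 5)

// 25. maze.sense(west) => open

// 26. stack.push(west) => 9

// 27. maze.move(west) => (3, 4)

// 28. maze.sense(west) => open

// 29. stack.push(west) => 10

// 30. maze.move(west) => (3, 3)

// 31. maze.sense(west) => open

// 32. stack.push(west) => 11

// 33. maze.move(west) => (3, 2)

// 34. maze.sense(west) => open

// 35. stack.push(west) => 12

// 36. maze.move(west) => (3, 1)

// 37. maze.sense(west) => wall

// 38. maze.sense(south) => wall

// 39. stack.pop() => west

// 40. maze.move(east) => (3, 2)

// 41. maze.sense(south) => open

// 42. stack.push(south) => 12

// 43. maze.move(south) => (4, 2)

// 44. maze.sense(east) => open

// 45. stack.push(east) => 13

// 46. maze.move(east) => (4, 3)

// 47. maze.sense(east) => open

// 48. stack.push(east) => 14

// 49. maze.move(east) => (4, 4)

// 50. maze.sense(east) => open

// 51. stack.push(east) => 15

// 52. maze.move(east) => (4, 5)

// 53. maze.sense(east) => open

// 54. stack.push(east) => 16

// 55. maze.move(east) => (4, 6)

// 56. maze.sense(south) => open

// 57. stack.push(south) => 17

// 58. maze.move(south) => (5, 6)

// 59. maze.sense(west) => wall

// 60. maze.sense(south) => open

// 61. stack.push(south) => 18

// 62. maze.move(south) => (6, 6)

// 63. maze.sense(west) => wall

// 64. maze.sense(south) => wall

// 65. stack.pop() => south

// 66. maze.move(north) => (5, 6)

// 67. stack.pop() => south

// 68. maze.move(north) => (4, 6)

// 69. stack.pop() => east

// 70. maze.move(west) => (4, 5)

// 71. stack.pop() => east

// 72. maze.move(west) => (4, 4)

// 73. maze.sense(south) => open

// 74. stack.push(south) => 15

// 75. maze.move(south) => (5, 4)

// 76. maze.sense(west) => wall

// 77. maze.sense(south) => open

// 78. stack.push(south) => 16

// 79. maze.move(south) => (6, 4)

// 80. maze.sense(west) => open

// 81. stack.push(west) => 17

// 82. maze.move(west) => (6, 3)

// 83. maze.sense(west) => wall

// 84. maze.sense(south) => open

// 85. stack.push(south) => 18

// 86. maze.move(south) => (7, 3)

// 87. maze.sense(east) => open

// 88. stack.push(east) => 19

// 89. maze.move(east) => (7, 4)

// 90. maze.sense(east) => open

// 91. stack.push(east) => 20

// 92. maze.move(east) => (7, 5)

// 93. maze.sense(south) => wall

// 94. stack.pop() => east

// 95. maze.move(west) => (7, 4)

// 96. maze.sense(south) => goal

// 97. maze.move(south) => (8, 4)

Answer: (8, 4)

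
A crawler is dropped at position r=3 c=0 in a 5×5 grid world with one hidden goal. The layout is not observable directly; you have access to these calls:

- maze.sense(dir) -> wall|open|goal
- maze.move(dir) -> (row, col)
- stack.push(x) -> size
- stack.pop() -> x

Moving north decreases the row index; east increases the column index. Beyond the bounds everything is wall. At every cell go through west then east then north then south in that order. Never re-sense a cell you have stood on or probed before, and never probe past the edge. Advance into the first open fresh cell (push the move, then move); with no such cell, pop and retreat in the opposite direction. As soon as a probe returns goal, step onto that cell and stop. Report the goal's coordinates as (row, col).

;; 1. maze.sense(dir=east) : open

;; 2. stack.push(x=east) : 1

;; 3. maze.move(dir=east) : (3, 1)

;; 4. maze.sense(dir=east) : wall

;; 5. maze.sense(dir=north) : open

;; 6. stack.push(x=north) : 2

;; 7. maze.move(dir=north) : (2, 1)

;; 8. maze.sense(dir=west) : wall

;; 9. maze.sense(dir=east) : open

;; 10. stack.push(x=east) : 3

;; 11. maze.move(dir=east) : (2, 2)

;; 12. maze.sense(dir=east) : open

;; 13. stack.push(x=east) : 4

;; 14. maze.move(dir=east) : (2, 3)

;; 15. maze.sense(dir=east) : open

;; 16. stack.push(x=east) : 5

;; 17. maze.move(dir=east) : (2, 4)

;; 18. maze.sense(dir=north) : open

;; 19. stack.push(x=north) : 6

;; 20. maze.move(dir=north) : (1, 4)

;; 21. maze.sense(dir=west) : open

;; 22. stack.push(x=west) : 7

;; 23. maze.move(dir=west) : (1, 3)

;; 24. maze.sense(dir=west) : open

;; 25. stack.push(x=west) : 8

;; 26. maze.move(dir=west) : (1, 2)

;; 27. maze.sense(dir=west) : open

;; 28. stack.push(x=west) : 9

;; 29. maze.move(dir=west) : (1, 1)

;; 30. maze.sense(dir=west) : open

;; 31. stack.push(x=west) : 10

;; 32. maze.move(dir=west) : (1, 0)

;; 33. maze.sense(dir=north) : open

;; 34. stack.push(x=north) : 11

;; 35. maze.move(dir=north) : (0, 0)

;; 36. maze.sense(dir=east) : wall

;; 37. stack.pop() : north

;; 38. maze.move(dir=south) : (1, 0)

;; 39. stack.pop() : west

;; 40. maze.move(dir=east) : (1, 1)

;; 41. stack.pop() : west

;; 42. maze.move(dir=east) : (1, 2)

;; 43. maze.sense(dir=north) : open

;; 44. stack.push(x=north) : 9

;; 45. maze.move(dir=north) : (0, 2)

;; 46. maze.sense(dir=east) : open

;; 47. stack.push(x=east) : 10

;; 48. maze.move(dir=east) : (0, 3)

;; 49. maze.sense(dir=east) : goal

;; 50. maze.move(dir=east) : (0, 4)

Answer: (0, 4)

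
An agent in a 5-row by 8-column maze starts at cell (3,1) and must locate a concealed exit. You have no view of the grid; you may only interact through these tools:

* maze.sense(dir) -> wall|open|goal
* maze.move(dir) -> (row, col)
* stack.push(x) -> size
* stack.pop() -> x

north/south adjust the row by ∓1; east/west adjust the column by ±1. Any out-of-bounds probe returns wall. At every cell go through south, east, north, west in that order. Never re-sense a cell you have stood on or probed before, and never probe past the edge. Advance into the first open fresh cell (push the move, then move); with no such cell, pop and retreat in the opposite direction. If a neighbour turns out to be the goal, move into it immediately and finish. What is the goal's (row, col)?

>> maze.sense(south)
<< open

>> stack.push(south)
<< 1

>> maze.move(south)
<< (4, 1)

>> maze.sense(east)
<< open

>> stack.push(east)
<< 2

>> maze.move(east)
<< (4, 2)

>> maze.sense(east)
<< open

>> stack.push(east)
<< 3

>> maze.move(east)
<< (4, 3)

>> maze.sense(east)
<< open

>> stack.push(east)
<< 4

>> maze.move(east)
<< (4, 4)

>> maze.sense(east)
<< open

>> stack.push(east)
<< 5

>> maze.move(east)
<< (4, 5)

>> maze.sense(east)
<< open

>> stack.push(east)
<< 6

>> maze.move(east)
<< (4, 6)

>> maze.sense(east)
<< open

>> stack.push(east)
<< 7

>> maze.move(east)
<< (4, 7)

>> maze.sense(north)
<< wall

>> stack.pop()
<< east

>> maze.move(west)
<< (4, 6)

>> maze.sense(north)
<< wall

>> stack.pop()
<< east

>> maze.move(west)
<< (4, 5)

>> maze.sense(north)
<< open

>> stack.push(north)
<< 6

>> maze.move(north)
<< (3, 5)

>> maze.sense(north)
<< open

>> stack.push(north)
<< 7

>> maze.move(north)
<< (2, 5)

>> maze.sense(east)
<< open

>> stack.push(east)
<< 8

>> maze.move(east)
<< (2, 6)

>> maze.sense(east)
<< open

>> stack.push(east)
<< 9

>> maze.move(east)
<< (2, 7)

>> maze.sense(north)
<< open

>> stack.push(north)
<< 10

>> maze.move(north)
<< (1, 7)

>> maze.sense(north)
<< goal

>> maze.move(north)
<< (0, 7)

Answer: (0, 7)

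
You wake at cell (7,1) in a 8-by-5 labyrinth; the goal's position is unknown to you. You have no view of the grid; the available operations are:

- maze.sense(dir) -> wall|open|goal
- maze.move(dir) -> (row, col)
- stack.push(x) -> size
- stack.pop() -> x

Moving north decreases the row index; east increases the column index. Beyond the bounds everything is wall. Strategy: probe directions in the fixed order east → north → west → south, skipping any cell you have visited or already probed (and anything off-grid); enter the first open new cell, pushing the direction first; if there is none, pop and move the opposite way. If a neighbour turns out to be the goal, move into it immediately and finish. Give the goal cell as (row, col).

# sense(dir='east') == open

# push(x='east') == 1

# move(dir='east') == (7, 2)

# sense(dir='east') == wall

# sense(dir='north') == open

# push(x='north') == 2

# move(dir='north') == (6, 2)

# sense(dir='east') == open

# push(x='east') == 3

# move(dir='east') == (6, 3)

# sense(dir='east') == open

# push(x='east') == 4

# move(dir='east') == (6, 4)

# sense(dir='north') == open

# push(x='north') == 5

# move(dir='north') == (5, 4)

# sense(dir='north') == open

# push(x='north') == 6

# move(dir='north') == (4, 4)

# sense(dir='north') == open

# push(x='north') == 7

# move(dir='north') == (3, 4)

# sense(dir='north') == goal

# move(dir='north') == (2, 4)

Answer: (2, 4)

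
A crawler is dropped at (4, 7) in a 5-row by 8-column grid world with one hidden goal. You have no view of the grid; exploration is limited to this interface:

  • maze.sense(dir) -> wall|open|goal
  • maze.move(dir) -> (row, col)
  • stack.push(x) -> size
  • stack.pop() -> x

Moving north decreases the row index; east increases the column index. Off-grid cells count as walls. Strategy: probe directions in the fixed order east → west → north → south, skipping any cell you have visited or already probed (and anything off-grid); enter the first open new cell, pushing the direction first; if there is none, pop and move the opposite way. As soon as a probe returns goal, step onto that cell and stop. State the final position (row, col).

>>> sense dir='west'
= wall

>>> sense dir='north'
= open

>>> push x='north'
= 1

>>> move dir='north'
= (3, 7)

>>> sense dir='west'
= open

>>> push x='west'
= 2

>>> move dir='west'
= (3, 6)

>>> sense dir='west'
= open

>>> push x='west'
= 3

>>> move dir='west'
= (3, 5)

>>> sense dir='west'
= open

>>> push x='west'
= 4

>>> move dir='west'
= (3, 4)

>>> sense dir='west'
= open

>>> push x='west'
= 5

>>> move dir='west'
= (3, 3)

>>> sense dir='west'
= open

>>> push x='west'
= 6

>>> move dir='west'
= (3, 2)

>>> sense dir='west'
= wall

>>> sense dir='north'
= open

>>> push x='north'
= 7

>>> move dir='north'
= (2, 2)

>>> sense dir='east'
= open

>>> push x='east'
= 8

>>> move dir='east'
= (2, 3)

>>> sense dir='east'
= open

>>> push x='east'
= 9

>>> move dir='east'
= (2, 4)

>>> sense dir='east'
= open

>>> push x='east'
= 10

>>> move dir='east'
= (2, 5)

>>> sense dir='east'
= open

>>> push x='east'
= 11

>>> move dir='east'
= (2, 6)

>>> sense dir='east'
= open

>>> push x='east'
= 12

>>> move dir='east'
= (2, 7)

>>> sense dir='north'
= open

>>> push x='north'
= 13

>>> move dir='north'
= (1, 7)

>>> sense dir='west'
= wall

>>> sense dir='north'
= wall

>>> pop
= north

>>> move dir='south'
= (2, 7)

>>> pop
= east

>>> move dir='west'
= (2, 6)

>>> pop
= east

>>> move dir='west'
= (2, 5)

>>> sense dir='north'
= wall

>>> pop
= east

>>> move dir='west'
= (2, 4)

>>> sense dir='north'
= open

>>> push x='north'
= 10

>>> move dir='north'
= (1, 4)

>>> sense dir='west'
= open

>>> push x='west'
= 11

>>> move dir='west'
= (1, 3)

>>> sense dir='west'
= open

>>> push x='west'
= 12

>>> move dir='west'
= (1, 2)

>>> sense dir='west'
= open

>>> push x='west'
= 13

>>> move dir='west'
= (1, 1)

>>> sense dir='west'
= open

>>> push x='west'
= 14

>>> move dir='west'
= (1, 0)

>>> sense dir='north'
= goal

>>> move dir='north'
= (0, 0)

Answer: (0, 0)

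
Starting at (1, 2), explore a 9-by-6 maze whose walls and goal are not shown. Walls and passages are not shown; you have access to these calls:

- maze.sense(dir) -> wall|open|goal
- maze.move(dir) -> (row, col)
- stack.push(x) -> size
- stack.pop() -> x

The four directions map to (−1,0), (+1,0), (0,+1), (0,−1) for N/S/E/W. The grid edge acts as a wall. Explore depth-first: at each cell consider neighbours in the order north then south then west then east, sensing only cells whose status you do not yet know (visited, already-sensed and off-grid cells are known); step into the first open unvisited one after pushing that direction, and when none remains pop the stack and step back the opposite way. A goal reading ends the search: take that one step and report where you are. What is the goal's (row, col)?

>>> maze.sense north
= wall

>>> maze.sense south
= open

>>> stack.push south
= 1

>>> maze.move south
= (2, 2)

>>> maze.sense south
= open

>>> stack.push south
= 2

>>> maze.move south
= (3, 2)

>>> maze.sense south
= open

>>> stack.push south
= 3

>>> maze.move south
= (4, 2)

>>> maze.sense south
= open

>>> stack.push south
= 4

>>> maze.move south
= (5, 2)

>>> maze.sense south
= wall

>>> maze.sense west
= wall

>>> maze.sense east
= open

>>> stack.push east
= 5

>>> maze.move east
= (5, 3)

>>> maze.sense north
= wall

>>> maze.sense south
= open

>>> stack.push south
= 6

>>> maze.move south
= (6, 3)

>>> maze.sense south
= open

>>> stack.push south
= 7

>>> maze.move south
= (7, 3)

>>> maze.sense south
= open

>>> stack.push south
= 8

>>> maze.move south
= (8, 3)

>>> maze.sense west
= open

>>> stack.push west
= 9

>>> maze.move west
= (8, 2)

>>> maze.sense north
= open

>>> stack.push north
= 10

>>> maze.move north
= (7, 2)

>>> maze.sense west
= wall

>>> stack.pop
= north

>>> maze.move south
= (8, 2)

>>> maze.sense west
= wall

>>> stack.pop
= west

>>> maze.move east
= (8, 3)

>>> maze.sense east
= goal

>>> maze.move east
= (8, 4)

Answer: (8, 4)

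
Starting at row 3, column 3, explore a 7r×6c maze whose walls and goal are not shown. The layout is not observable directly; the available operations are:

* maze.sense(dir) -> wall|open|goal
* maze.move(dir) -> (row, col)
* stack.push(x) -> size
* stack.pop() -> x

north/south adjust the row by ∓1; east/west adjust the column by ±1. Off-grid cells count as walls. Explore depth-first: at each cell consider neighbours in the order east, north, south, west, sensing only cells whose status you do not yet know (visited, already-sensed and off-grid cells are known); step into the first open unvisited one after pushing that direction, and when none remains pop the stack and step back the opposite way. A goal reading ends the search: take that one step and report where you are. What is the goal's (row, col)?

-- maze.sense(east) -> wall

-- maze.sense(north) -> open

-- stack.push(north) -> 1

-- maze.move(north) -> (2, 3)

-- maze.sense(east) -> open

-- stack.push(east) -> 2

-- maze.move(east) -> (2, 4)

-- maze.sense(east) -> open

-- stack.push(east) -> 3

-- maze.move(east) -> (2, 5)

-- maze.sense(north) -> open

-- stack.push(north) -> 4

-- maze.move(north) -> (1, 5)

-- maze.sense(north) -> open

-- stack.push(north) -> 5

-- maze.move(north) -> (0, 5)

-- maze.sense(west) -> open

-- stack.push(west) -> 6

-- maze.move(west) -> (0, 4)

-- maze.sense(south) -> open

-- stack.push(south) -> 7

-- maze.move(south) -> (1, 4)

-- maze.sense(west) -> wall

-- stack.pop() -> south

-- maze.move(north) -> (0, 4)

-- maze.sense(west) -> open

-- stack.push(west) -> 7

-- maze.move(west) -> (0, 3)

-- maze.sense(west) -> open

-- stack.push(west) -> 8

-- maze.move(west) -> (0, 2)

-- maze.sense(south) -> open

-- stack.push(south) -> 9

-- maze.move(south) -> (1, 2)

-- maze.sense(south) -> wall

-- maze.sense(west) -> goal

-- maze.move(west) -> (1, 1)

Answer: (1, 1)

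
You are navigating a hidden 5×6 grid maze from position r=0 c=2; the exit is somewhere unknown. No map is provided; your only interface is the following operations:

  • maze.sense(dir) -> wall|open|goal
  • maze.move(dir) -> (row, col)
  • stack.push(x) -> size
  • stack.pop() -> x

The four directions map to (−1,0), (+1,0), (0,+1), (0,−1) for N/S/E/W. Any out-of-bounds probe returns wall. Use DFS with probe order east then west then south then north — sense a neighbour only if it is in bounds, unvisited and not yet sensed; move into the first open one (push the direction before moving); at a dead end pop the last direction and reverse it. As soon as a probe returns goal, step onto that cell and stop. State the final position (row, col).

CALL maze.sense[dir→east]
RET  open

CALL stack.push[x→east]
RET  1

CALL maze.move[dir→east]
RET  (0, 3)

CALL maze.sense[dir→east]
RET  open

CALL stack.push[x→east]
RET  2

CALL maze.move[dir→east]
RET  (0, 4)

CALL maze.sense[dir→east]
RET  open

CALL stack.push[x→east]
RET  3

CALL maze.move[dir→east]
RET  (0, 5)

CALL maze.sense[dir→south]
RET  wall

CALL stack.pop[]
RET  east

CALL maze.move[dir→west]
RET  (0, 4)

CALL maze.sense[dir→south]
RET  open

CALL stack.push[x→south]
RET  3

CALL maze.move[dir→south]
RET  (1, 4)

CALL maze.sense[dir→west]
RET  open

CALL stack.push[x→west]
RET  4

CALL maze.move[dir→west]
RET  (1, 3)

CALL maze.sense[dir→west]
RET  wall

CALL maze.sense[dir→south]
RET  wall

CALL stack.pop[]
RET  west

CALL maze.move[dir→east]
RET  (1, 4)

CALL maze.sense[dir→south]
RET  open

CALL stack.push[x→south]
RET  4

CALL maze.move[dir→south]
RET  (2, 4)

CALL maze.sense[dir→east]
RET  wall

CALL maze.sense[dir→south]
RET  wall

CALL stack.pop[]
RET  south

CALL maze.move[dir→north]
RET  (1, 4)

CALL stack.pop[]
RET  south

CALL maze.move[dir→north]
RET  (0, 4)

CALL stack.pop[]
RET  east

CALL maze.move[dir→west]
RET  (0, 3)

CALL stack.pop[]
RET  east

CALL maze.move[dir→west]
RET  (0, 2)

CALL maze.sense[dir→west]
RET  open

CALL stack.push[x→west]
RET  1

CALL maze.move[dir→west]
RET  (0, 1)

CALL maze.sense[dir→west]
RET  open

CALL stack.push[x→west]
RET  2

CALL maze.move[dir→west]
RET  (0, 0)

CALL maze.sense[dir→south]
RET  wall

CALL stack.pop[]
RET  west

CALL maze.move[dir→east]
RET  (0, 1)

CALL maze.sense[dir→south]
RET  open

CALL stack.push[x→south]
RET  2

CALL maze.move[dir→south]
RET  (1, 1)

CALL maze.sense[dir→south]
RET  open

CALL stack.push[x→south]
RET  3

CALL maze.move[dir→south]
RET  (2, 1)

CALL maze.sense[dir→east]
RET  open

CALL stack.push[x→east]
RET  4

CALL maze.move[dir→east]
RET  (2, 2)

CALL maze.sense[dir→south]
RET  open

CALL stack.push[x→south]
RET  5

CALL maze.move[dir→south]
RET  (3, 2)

CALL maze.sense[dir→east]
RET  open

CALL stack.push[x→east]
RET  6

CALL maze.move[dir→east]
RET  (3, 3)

CALL maze.sense[dir→south]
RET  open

CALL stack.push[x→south]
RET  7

CALL maze.move[dir→south]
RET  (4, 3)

CALL maze.sense[dir→east]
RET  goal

CALL maze.move[dir→east]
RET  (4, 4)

Answer: (4, 4)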